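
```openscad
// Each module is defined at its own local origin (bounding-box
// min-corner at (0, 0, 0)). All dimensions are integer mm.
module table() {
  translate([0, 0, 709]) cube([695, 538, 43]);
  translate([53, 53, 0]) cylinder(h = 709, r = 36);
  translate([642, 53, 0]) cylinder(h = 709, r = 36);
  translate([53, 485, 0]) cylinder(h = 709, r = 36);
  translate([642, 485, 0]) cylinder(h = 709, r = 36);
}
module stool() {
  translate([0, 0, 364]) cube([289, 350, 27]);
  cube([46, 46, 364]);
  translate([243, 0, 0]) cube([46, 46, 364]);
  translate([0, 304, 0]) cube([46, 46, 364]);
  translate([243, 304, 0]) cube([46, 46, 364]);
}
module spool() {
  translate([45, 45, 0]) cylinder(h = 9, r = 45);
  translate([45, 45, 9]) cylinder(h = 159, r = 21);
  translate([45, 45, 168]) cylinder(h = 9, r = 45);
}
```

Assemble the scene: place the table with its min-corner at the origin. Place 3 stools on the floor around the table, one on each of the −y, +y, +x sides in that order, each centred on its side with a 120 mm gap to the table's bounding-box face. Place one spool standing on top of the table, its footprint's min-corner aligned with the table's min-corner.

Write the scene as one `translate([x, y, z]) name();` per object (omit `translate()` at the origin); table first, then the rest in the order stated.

table();
translate([203, -470, 0]) stool();
translate([203, 658, 0]) stool();
translate([815, 94, 0]) stool();
translate([0, 0, 752]) spool();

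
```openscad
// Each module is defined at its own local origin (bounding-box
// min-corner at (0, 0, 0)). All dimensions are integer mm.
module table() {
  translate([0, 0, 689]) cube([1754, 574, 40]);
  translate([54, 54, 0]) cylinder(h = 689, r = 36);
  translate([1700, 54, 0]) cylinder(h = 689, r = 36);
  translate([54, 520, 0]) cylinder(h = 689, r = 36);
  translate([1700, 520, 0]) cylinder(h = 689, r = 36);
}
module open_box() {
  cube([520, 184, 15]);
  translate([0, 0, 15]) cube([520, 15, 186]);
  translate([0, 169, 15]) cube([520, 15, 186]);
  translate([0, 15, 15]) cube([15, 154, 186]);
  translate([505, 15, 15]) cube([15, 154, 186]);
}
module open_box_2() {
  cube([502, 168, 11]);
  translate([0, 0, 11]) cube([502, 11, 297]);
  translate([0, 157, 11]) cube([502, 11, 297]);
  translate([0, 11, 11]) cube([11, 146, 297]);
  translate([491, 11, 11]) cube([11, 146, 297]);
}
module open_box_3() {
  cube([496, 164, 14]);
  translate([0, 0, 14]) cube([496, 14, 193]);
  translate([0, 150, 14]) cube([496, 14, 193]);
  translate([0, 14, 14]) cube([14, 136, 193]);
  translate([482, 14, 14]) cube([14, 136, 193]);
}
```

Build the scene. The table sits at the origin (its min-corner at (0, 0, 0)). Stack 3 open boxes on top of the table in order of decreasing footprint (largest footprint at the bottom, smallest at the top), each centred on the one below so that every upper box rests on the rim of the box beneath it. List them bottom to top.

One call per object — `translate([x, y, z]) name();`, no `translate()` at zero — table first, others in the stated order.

table();
translate([617, 195, 729]) open_box();
translate([626, 203, 930]) open_box_2();
translate([629, 205, 1238]) open_box_3();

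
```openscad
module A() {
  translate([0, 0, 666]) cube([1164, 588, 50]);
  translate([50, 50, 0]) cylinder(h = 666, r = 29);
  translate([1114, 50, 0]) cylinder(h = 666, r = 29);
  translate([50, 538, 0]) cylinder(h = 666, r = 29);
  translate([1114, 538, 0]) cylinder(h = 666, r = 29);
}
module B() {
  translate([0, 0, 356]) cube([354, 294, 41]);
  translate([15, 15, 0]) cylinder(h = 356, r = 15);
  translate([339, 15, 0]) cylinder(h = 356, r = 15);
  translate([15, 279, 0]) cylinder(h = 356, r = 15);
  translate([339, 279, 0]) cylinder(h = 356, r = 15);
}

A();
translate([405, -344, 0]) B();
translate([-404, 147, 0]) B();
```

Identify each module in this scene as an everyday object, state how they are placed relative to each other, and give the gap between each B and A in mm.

Each stool's nearest face is 50 mm from the table's bounding box.

A is a table. B is a stool. Two stools sit around the table at the −y, −x sides. The gap between each stool and the table is 50 mm.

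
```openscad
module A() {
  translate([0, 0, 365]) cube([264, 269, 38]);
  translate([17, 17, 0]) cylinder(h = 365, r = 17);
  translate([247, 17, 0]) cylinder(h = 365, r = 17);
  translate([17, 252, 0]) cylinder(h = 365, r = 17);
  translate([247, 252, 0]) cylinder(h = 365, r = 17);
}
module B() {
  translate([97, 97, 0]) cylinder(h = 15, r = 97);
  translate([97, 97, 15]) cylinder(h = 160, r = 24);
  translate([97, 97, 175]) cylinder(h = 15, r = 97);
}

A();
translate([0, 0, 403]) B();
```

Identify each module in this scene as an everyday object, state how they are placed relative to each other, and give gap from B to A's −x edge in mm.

A is a stool. B is a spool. The spool is on top of the stool. The gap from the spool to the stool's −x edge is 0 mm.

The spool's min-x is at 0; the stool's min-x is 0; gap = 0 mm.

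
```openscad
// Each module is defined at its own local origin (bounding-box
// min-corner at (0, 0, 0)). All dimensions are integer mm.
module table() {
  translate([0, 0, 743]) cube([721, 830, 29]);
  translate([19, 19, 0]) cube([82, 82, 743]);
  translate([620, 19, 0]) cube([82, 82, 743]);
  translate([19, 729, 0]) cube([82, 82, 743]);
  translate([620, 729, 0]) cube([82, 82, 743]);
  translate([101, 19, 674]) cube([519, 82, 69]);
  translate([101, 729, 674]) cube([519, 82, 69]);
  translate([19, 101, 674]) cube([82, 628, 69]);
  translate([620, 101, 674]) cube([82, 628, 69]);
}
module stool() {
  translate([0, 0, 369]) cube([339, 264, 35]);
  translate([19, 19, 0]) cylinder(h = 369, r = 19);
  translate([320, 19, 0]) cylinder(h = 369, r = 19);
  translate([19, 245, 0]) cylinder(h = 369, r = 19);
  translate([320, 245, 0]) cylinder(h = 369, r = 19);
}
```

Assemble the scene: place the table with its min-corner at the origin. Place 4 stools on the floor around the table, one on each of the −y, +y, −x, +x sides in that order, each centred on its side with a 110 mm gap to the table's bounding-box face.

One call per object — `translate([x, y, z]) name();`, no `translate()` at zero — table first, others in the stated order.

table();
translate([191, -374, 0]) stool();
translate([191, 940, 0]) stool();
translate([-449, 283, 0]) stool();
translate([831, 283, 0]) stool();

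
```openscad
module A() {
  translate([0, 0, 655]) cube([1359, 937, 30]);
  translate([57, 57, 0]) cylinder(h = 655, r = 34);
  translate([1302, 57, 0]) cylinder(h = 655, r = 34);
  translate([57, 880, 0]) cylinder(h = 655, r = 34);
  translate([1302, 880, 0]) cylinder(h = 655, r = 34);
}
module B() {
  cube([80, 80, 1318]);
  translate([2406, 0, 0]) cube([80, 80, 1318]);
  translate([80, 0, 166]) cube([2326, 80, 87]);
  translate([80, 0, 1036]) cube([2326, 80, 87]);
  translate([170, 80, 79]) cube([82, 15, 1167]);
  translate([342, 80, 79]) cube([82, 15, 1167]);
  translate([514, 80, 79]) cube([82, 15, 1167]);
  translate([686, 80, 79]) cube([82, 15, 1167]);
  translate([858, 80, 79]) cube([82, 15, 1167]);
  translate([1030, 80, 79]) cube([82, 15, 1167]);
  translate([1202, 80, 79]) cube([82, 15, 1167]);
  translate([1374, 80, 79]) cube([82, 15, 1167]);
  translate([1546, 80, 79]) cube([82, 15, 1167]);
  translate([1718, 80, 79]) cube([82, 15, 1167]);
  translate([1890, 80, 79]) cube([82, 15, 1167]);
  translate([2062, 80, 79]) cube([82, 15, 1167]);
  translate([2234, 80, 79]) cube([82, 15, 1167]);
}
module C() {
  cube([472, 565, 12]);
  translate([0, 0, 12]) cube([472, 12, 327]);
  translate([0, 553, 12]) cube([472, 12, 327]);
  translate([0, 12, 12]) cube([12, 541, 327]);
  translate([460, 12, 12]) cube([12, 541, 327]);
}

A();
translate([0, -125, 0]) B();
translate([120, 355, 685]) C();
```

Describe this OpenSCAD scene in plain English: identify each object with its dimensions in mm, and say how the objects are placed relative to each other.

A is a table: top 1359 mm (x) × 937 mm (y), 30 mm thick, upper face at z = 685 mm, on four round legs of 68 mm diameter, each leg's bounding box inset 23 mm from the nearest pair of top edges, running from z = 0 to the bottom of the top.

B is a fence section. Two 80×80 mm posts, 1318 mm tall, stand on the floor with a clear span of 2326 mm between their inner faces. Two horizontal rails of 80×87 mm section span the gap between the posts with their undersides at z = 166 mm and z = 1036 mm, flush with the posts' −y face. 13 pickets, each 82 mm wide, 15 mm thick and 1167 mm tall, are fixed to the +y face of the rails with their bottoms at z = 79 mm, evenly spaced across the span with equal gaps (rounded down to the nearest mm) at the −x end and between each pair — any rounding remainder accumulates at the +x end.

C is an open storage box with external size 472×565×339 mm and wall thickness 12 mm (the base is also 12 mm thick). The base covers the whole footprint; the four walls stand on the base, with the y-facing walls full-width and the x-facing walls fitting between their inner faces.

The fence section is on the floor beside the table on its −y side. The open box is on top of the table.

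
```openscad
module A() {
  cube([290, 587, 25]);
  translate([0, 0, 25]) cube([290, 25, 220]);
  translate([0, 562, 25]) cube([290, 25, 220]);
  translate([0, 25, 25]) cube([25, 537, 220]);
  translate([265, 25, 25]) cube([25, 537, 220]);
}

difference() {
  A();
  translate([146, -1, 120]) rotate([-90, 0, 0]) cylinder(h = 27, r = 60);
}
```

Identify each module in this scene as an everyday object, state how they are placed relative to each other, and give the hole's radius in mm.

The subtracted cylinder has r = 60 mm.

A is an open box. The open box has a circular hole through its front wall. The hole's radius is 60 mm.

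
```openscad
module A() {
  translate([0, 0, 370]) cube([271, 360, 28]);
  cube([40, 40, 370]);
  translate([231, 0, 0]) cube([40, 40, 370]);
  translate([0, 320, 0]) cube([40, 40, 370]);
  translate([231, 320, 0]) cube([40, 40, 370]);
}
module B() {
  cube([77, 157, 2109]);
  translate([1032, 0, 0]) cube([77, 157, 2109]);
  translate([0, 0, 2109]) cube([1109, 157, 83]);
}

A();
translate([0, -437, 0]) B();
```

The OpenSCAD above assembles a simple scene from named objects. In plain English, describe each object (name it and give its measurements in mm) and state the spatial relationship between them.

A is a simple wooden stool: a rectangular seat 271 mm (x) by 360 mm (y), 28 mm thick, top face at z = 398 mm, on four square legs, each 40×40 mm in cross-section. The legs rest on z = 0, each flush with a corner of the seat.

B is a door frame. The clear opening is 955 mm wide and 2109 mm high. Two 77 mm wide jambs, 157 mm deep, stand either side of the opening from the floor to the top of the opening. A 83 mm thick head sits across the top of both jambs, spanning the full outside width of the frame.

The door frame is on the floor beside the stool on its −y side.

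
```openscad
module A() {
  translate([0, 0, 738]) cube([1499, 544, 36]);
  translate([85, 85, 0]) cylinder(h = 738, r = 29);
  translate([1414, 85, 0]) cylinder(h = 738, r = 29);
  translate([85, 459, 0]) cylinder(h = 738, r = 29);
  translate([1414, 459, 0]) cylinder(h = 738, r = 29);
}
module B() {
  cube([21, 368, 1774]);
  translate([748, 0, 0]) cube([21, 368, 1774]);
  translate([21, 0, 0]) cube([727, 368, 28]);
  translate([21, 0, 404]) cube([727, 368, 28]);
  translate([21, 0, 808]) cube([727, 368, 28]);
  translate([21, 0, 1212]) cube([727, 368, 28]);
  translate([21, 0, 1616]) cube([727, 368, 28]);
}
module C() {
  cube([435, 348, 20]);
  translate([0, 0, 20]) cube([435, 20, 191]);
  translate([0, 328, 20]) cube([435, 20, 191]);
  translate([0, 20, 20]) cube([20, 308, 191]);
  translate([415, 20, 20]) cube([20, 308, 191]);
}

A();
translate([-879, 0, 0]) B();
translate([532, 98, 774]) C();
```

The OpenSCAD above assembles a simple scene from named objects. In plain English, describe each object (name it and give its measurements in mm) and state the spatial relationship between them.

A is a table: top 1499 mm (x) × 544 mm (y), 36 mm thick, upper face at z = 774 mm, on four round legs of 58 mm diameter, each leg's bounding box inset 56 mm from the nearest pair of top edges, running from z = 0 to the bottom of the top.

B is an open bookshelf. Two side panels, each 21 mm thick, 368 mm deep and 1774 mm tall, stand 769 mm apart (outside-to-outside). Between them sit 5 shelves, each 28 mm thick and 368 mm deep, spanning the full gap between the sides. The bottom shelf rests on the floor (its underside at z = 0) and the clear gap between one shelf's top and the next shelf's underside is 376 mm.

C is an open-topped rectangular box: outside dimensions 435×348×211 mm, with a uniform wall and base thickness of 20 mm. The base is a full 435×348 slab on the floor; four walls sit on top of the base. The front and back walls (the −y and +y sides) span the full width; the two side walls fit between them.

The bookshelf is on the floor beside the table on its −x side. The open box is on top of the table, centred.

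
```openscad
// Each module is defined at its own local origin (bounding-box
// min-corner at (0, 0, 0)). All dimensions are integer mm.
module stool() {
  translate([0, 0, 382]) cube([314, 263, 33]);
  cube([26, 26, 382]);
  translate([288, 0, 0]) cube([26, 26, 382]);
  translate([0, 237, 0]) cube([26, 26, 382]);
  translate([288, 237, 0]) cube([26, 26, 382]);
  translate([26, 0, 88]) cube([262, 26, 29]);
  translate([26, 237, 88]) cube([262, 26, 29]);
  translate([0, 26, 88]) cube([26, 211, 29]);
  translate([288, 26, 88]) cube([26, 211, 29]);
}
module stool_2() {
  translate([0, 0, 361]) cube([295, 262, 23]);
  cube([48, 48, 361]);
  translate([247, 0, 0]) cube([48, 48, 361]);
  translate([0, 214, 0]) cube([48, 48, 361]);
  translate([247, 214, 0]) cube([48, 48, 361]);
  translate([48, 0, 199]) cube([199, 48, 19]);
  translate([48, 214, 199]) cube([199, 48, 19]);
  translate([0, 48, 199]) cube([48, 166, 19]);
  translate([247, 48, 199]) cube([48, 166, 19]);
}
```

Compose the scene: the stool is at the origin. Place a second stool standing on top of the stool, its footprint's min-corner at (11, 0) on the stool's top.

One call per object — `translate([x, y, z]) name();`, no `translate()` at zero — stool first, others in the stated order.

stool();
translate([11, 0, 415]) stool_2();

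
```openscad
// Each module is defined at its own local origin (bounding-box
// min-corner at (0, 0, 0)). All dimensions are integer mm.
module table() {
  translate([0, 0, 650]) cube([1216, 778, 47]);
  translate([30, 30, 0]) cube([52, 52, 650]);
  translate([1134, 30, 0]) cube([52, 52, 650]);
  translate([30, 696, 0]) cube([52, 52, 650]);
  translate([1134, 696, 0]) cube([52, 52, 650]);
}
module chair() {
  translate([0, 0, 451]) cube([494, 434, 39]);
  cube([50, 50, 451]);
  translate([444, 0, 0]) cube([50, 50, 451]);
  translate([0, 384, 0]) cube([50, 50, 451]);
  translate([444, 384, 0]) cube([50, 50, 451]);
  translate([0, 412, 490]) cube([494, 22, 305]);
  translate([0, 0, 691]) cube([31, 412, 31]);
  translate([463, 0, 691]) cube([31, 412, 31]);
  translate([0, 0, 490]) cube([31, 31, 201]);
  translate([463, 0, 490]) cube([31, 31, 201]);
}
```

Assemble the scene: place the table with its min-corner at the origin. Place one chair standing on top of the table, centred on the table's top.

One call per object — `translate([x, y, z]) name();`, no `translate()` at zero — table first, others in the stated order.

table();
translate([361, 172, 697]) chair();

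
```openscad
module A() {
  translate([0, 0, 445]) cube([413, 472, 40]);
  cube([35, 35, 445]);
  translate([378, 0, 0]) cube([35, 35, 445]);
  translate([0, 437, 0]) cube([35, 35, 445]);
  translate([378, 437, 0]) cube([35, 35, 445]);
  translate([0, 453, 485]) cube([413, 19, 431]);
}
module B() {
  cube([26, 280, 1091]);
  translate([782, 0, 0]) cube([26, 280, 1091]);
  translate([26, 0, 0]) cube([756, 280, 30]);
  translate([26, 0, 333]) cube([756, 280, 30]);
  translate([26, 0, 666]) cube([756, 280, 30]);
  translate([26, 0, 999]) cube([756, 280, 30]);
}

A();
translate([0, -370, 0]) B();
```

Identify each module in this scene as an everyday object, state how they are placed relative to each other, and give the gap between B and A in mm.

A is a chair. B is a bookshelf. The bookshelf is on the floor beside the chair on its −y side. The gap between the bookshelf and the chair is 90 mm.

The bookshelf's nearest face is 90 mm from the chair's −y face.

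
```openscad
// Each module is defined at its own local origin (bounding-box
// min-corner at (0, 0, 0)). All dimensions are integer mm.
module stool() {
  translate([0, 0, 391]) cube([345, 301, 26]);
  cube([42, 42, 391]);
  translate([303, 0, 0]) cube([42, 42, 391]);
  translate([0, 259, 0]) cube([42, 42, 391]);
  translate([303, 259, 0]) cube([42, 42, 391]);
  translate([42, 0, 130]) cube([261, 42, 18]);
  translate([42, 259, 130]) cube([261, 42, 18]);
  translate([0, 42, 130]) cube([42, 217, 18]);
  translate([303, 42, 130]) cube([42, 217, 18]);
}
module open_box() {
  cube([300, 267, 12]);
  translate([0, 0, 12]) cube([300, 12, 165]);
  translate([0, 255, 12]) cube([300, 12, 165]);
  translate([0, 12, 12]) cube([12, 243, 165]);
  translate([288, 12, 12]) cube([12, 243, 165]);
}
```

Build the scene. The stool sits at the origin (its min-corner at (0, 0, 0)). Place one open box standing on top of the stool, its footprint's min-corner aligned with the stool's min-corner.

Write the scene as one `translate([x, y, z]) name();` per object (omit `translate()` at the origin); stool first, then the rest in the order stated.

stool();
translate([0, 0, 417]) open_box();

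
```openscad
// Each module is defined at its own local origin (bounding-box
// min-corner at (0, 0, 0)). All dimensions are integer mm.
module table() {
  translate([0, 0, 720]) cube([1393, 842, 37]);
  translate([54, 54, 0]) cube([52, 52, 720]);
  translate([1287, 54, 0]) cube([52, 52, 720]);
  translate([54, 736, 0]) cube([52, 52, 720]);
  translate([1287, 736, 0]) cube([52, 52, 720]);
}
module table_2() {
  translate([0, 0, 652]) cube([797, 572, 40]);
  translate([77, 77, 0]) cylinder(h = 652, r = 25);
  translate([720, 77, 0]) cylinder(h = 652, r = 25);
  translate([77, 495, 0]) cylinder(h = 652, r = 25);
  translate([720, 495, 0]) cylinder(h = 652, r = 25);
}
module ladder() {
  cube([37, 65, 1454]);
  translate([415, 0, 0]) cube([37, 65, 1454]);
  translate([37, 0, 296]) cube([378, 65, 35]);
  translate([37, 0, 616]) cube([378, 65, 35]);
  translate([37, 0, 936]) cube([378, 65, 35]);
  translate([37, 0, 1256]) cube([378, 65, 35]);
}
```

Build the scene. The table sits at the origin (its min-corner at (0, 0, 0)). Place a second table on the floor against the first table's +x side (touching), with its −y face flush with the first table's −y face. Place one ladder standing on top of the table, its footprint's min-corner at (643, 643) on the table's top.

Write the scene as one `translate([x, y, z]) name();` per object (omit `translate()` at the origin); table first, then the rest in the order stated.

table();
translate([1393, 0, 0]) table_2();
translate([643, 643, 757]) ladder();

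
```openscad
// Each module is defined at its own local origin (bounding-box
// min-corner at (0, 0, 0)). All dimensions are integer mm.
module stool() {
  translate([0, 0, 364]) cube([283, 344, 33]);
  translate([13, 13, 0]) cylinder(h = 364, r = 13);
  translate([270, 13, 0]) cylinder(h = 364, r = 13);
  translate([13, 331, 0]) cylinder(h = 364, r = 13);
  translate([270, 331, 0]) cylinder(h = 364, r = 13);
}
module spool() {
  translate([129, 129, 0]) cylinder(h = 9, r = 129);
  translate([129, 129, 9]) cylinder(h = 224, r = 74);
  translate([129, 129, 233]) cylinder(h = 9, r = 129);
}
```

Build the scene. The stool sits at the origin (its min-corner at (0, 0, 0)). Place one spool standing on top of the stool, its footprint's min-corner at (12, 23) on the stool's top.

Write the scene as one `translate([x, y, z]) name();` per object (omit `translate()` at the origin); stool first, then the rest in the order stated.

stool();
translate([12, 23, 397]) spool();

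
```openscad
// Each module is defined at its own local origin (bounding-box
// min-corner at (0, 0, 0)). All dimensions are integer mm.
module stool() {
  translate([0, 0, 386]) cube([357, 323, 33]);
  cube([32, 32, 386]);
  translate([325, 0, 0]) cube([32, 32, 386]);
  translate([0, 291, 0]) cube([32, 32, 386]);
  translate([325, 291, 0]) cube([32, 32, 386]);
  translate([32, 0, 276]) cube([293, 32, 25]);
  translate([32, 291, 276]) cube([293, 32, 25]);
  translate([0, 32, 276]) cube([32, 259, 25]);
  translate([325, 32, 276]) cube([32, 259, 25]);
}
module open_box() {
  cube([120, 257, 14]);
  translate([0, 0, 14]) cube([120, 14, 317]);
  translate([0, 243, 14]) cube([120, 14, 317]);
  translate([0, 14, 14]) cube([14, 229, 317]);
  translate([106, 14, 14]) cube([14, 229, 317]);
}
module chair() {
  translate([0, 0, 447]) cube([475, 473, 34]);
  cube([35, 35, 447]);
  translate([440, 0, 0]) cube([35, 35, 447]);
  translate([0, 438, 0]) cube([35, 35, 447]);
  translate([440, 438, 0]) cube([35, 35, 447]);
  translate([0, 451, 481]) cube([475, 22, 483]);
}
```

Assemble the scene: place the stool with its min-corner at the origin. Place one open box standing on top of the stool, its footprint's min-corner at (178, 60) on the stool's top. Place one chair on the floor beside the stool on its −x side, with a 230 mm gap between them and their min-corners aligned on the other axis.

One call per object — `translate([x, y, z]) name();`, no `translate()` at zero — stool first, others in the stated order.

stool();
translate([178, 60, 419]) open_box();
translate([-705, 0, 0]) chair();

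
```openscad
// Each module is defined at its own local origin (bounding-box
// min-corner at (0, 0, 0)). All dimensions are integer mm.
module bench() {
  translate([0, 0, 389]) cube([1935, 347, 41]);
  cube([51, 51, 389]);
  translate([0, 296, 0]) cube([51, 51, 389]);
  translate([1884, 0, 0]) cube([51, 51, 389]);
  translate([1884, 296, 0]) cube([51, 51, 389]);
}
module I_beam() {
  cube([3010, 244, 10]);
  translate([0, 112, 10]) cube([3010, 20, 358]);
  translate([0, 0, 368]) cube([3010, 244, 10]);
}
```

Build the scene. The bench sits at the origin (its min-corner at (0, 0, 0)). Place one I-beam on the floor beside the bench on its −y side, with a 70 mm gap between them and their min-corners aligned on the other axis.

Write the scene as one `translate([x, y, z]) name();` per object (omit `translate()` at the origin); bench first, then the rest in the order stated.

bench();
translate([0, -314, 0]) I_beam();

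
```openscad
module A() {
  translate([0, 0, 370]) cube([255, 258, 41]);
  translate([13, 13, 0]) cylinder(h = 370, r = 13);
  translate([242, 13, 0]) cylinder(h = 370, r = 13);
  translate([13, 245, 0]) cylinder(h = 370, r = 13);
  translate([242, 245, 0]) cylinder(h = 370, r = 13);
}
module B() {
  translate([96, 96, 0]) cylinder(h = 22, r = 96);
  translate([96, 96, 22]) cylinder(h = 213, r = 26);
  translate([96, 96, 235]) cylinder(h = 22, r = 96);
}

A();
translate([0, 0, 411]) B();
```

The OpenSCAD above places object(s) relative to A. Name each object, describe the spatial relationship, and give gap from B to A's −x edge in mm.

The spool's min-x is at 0; the stool's min-x is 0; gap = 0 mm.

A is a stool. B is a spool. The spool is on top of the stool. The gap from the spool to the stool's −x edge is 0 mm.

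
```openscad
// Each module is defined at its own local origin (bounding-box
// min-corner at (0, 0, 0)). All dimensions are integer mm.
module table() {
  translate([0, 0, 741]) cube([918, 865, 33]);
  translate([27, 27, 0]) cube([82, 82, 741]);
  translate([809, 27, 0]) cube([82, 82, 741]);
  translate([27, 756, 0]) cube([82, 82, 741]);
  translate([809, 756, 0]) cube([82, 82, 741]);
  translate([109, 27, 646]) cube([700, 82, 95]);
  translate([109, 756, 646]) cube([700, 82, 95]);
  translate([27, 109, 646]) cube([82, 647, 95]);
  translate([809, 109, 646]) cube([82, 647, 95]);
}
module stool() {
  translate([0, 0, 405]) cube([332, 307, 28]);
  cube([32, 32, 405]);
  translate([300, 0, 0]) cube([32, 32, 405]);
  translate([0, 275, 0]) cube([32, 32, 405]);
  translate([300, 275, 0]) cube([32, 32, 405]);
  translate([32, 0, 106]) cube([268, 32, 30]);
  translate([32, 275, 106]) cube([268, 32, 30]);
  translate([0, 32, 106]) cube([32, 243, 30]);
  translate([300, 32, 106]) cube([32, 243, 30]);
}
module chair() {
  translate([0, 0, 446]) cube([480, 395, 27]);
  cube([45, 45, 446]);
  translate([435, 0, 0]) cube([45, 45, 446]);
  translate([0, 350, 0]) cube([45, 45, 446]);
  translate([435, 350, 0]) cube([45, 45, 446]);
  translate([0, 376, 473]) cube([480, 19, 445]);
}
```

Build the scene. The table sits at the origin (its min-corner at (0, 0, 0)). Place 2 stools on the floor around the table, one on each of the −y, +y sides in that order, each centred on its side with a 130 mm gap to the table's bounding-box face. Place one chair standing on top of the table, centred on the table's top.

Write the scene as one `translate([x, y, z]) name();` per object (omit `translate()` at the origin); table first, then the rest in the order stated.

table();
translate([293, -437, 0]) stool();
translate([293, 995, 0]) stool();
translate([219, 235, 774]) chair();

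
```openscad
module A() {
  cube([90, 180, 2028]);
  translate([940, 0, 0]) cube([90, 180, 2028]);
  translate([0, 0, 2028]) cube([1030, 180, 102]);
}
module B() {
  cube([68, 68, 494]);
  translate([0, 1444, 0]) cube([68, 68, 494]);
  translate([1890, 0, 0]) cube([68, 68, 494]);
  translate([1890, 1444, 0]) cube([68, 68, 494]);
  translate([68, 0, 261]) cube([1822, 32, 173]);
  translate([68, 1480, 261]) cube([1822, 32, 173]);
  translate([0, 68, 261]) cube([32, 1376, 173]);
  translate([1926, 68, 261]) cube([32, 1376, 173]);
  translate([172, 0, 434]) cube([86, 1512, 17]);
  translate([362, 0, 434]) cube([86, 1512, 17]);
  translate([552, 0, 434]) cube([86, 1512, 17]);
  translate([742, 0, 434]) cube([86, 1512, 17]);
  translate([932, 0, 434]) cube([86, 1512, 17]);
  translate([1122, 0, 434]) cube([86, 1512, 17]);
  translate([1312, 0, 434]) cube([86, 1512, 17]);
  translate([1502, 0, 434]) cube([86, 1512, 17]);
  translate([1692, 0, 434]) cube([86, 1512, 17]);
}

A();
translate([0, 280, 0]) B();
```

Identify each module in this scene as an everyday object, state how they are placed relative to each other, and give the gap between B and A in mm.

A is a door frame. B is a bed frame. The bed frame is on the floor beside the door frame on its +y side. The gap between the bed frame and the door frame is 100 mm.

The bed frame's nearest face is 100 mm from the door frame's +y face.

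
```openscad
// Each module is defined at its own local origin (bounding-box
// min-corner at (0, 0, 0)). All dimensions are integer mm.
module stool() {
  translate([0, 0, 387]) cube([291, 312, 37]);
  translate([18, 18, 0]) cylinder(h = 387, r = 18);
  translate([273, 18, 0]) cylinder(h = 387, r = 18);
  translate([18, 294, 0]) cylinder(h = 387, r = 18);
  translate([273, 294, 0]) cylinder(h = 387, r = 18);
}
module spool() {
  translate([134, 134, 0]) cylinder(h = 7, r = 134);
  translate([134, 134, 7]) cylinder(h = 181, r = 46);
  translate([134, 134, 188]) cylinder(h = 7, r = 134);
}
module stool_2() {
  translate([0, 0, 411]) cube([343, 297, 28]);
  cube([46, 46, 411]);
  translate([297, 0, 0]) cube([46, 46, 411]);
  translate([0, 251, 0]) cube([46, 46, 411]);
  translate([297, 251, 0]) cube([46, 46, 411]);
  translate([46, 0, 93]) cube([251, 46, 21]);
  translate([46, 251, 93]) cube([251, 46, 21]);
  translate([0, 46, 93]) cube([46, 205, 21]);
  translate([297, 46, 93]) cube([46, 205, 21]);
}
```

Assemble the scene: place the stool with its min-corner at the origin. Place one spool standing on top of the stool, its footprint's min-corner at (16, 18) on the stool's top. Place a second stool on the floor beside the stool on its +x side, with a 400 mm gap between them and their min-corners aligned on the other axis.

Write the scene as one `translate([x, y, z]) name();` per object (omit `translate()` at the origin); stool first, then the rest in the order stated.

stool();
translate([16, 18, 424]) spool();
translate([691, 0, 0]) stool_2();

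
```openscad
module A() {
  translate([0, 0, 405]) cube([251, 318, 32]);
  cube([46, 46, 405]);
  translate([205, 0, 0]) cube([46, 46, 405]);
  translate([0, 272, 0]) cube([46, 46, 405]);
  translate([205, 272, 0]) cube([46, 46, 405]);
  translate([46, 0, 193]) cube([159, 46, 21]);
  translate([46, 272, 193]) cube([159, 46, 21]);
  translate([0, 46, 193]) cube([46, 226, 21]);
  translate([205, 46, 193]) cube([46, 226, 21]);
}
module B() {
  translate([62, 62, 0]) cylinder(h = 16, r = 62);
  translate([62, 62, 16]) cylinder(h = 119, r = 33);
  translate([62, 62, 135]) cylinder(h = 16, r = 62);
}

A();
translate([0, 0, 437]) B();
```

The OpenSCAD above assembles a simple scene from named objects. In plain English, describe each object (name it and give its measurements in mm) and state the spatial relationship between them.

A is a simple wooden stool: a rectangular seat 251 mm (x) by 318 mm (y), 32 mm thick, top face at z = 437 mm, on four square legs, each 46×46 mm in cross-section. The legs rest on z = 0, each flush with a corner of the seat. Four stretchers, 46 mm wide and 21 mm tall, connect adjacent legs with their undersides at z = 193 mm, each running between the inner faces of the legs it joins and aligned with the legs' outer faces on the other axis.

B is a spool: two coaxial disc flanges of radius 62 mm and thickness 16 mm, joined by a core cylinder of radius 33 mm and height 119 mm. The lower flange rests on z = 0 and the three cylinders share a vertical axis.

The spool is on top of the stool.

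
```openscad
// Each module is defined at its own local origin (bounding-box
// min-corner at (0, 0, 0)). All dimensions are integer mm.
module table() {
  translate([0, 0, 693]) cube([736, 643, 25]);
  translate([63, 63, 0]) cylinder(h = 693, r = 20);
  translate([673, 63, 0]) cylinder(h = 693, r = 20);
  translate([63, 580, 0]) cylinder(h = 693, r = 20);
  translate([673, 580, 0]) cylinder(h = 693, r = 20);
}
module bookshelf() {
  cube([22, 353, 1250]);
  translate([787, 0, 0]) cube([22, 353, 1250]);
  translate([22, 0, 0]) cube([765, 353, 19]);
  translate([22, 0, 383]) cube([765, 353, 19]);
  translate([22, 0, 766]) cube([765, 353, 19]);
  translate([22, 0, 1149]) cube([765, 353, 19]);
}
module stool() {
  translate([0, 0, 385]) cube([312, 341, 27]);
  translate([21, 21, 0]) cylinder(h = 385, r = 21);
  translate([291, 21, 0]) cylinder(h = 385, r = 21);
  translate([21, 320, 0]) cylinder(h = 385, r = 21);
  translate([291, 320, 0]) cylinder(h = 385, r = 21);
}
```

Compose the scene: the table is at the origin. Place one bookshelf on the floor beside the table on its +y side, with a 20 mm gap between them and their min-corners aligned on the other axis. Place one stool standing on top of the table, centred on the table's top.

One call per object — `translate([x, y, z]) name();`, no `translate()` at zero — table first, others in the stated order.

table();
translate([0, 663, 0]) bookshelf();
translate([212, 151, 718]) stool();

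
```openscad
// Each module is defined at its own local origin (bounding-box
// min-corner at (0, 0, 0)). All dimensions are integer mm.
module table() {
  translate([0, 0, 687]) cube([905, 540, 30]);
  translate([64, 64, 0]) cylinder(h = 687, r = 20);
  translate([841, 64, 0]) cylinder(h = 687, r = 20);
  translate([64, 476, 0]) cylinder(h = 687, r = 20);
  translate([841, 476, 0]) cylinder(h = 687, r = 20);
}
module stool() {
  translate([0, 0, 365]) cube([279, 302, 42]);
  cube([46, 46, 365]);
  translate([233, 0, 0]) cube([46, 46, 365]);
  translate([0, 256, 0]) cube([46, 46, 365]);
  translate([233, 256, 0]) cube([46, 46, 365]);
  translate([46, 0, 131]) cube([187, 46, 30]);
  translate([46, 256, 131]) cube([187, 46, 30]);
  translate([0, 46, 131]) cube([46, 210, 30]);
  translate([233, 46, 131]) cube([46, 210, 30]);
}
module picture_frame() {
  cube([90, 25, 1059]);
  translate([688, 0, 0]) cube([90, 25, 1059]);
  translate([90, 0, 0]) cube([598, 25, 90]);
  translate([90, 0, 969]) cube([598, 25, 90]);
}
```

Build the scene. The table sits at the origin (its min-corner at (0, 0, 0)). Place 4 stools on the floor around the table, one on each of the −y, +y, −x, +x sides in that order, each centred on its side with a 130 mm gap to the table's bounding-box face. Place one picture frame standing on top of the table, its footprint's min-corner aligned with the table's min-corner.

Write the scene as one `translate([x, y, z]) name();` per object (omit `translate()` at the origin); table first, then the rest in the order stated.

table();
translate([313, -432, 0]) stool();
translate([313, 670, 0]) stool();
translate([-409, 119, 0]) stool();
translate([1035, 119, 0]) stool();
translate([0, 0, 717]) picture_frame();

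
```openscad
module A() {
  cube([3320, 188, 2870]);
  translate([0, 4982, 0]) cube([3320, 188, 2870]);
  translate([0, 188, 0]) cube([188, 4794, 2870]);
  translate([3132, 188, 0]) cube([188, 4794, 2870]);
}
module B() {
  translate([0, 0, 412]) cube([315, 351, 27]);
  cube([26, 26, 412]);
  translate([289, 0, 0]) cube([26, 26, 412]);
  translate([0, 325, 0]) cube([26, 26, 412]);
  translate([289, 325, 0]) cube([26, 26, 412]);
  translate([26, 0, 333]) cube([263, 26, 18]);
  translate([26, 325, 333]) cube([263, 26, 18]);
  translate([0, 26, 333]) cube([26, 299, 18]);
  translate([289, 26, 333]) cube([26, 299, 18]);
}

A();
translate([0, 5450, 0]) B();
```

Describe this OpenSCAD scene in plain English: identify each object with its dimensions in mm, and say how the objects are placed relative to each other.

A is the wall frame of a small rectangular building: four walls, each 2870 mm tall and 188 mm thick, enclosing a footprint 3320 mm (x) by 5170 mm (y) outside-to-outside, with no floor or roof. The front and back walls (the −y and +y sides) span the full width; the two side walls fit between them.

B is a four-legged stool. The seat is a 315×351×27 mm slab whose top surface is at z = 439 mm; four square legs, each 26×26 mm in cross-section, run from the floor (z = 0) to the underside of the seat, each flush with a corner of the seat. Four stretchers, 26 mm wide and 18 mm tall, connect adjacent legs with their undersides at z = 333 mm, each running between the inner faces of the legs it joins and aligned with the legs' outer faces on the other axis.

The stool is on the floor beside the house frame on its +y side.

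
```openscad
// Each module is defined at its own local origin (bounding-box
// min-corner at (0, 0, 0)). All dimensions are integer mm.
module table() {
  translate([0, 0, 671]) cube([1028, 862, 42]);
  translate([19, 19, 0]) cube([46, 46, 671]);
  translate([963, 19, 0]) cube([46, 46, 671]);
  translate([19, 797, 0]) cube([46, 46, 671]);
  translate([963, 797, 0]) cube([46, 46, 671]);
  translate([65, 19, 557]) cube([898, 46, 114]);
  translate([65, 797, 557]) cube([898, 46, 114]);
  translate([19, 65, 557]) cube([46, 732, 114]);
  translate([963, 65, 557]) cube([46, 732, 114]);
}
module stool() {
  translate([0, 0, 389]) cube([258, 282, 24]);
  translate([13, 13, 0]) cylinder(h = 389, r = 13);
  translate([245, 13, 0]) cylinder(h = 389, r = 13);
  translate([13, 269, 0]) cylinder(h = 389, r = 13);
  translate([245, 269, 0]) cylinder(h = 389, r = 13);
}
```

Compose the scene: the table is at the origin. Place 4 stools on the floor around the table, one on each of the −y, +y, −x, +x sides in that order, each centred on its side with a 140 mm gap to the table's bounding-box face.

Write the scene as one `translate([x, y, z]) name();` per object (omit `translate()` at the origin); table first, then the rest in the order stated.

table();
translate([385, -422, 0]) stool();
translate([385, 1002, 0]) stool();
translate([-398, 290, 0]) stool();
translate([1168, 290, 0]) stool();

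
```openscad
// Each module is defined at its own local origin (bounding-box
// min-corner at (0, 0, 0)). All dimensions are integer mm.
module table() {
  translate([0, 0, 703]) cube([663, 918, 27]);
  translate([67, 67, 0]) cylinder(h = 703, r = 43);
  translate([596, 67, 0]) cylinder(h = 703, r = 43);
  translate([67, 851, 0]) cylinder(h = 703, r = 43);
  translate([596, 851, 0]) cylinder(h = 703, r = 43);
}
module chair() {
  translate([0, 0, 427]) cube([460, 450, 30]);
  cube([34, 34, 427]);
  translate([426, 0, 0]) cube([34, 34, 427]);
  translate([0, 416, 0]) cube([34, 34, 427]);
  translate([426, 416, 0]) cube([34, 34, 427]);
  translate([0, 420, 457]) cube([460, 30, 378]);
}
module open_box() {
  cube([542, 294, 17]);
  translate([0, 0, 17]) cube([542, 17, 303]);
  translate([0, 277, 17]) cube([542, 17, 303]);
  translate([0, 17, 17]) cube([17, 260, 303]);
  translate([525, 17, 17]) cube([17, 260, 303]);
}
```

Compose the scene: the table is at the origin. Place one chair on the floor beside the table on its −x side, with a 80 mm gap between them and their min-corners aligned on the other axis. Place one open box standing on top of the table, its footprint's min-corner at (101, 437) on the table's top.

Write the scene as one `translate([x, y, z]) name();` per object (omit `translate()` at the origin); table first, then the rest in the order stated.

table();
translate([-540, 0, 0]) chair();
translate([101, 437, 730]) open_box();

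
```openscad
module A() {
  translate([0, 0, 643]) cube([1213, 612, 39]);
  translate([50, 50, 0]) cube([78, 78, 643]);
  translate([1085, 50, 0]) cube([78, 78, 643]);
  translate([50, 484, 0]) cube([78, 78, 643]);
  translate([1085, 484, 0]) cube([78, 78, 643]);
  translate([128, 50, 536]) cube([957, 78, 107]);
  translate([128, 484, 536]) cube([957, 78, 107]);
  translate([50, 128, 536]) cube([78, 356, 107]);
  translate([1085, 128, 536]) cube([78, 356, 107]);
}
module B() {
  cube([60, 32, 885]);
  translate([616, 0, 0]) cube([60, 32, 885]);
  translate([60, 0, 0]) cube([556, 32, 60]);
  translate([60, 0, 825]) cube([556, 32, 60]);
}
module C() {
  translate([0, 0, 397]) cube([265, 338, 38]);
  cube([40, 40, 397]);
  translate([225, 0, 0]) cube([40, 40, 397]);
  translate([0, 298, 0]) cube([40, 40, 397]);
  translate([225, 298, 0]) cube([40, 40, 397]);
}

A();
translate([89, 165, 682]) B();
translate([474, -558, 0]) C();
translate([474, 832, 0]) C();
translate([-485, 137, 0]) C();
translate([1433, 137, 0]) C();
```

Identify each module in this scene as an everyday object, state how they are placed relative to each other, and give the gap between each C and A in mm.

A is a table. B is a picture frame. C is a stool. The picture frame is on top of the table. Four stools sit around the table at the −y, +y, −x, +x sides. The gap between each stool and the table is 220 mm.

Each stool's nearest face is 220 mm from the table's bounding box.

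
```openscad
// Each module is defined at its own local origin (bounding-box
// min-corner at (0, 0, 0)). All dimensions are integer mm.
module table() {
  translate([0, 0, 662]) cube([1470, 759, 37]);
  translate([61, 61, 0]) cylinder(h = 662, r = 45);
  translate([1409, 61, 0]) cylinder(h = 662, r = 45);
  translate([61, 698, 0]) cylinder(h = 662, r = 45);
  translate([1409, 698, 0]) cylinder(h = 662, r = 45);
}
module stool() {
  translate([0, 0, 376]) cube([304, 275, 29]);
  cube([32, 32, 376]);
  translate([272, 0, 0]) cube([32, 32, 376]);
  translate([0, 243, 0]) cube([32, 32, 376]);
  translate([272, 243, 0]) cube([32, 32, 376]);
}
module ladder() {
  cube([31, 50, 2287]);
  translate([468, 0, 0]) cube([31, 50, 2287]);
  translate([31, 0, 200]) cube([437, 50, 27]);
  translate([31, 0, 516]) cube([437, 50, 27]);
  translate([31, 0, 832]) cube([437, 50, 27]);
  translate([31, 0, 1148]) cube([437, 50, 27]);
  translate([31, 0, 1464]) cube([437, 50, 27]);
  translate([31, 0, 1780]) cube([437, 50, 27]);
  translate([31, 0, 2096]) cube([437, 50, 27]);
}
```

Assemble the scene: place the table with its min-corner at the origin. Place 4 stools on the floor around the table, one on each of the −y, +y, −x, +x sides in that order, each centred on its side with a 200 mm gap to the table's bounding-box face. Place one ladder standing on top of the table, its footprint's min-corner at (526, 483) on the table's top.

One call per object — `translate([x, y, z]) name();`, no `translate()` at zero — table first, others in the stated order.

table();
translate([583, -475, 0]) stool();
translate([583, 959, 0]) stool();
translate([-504, 242, 0]) stool();
translate([1670, 242, 0]) stool();
translate([526, 483, 699]) ladder();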